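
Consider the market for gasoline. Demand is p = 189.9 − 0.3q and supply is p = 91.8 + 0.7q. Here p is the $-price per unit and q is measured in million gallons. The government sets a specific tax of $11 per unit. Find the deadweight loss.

$60.50 million

Competitive equilibrium: 189.9 − 0.3q = 91.8 + 0.7q → q* = 98.1, p* = 160.47.
With the tax, the buyer price exceeds the seller price by 11: (189.9 − 0.3q) − (91.8 + 0.7q) = 11 → q' = 87.1.
Δq = 98.1 − 87.1 = 11; the wedge equals the tax, 11.
The triangle = ½ × 11 × 11 = $60.50 million.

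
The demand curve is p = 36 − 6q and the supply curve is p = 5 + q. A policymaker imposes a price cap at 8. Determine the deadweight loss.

7.14

Competitive equilibrium: 36 − 6q = 5 + q → q* = 4.4286, p* = 9.4286.
At the ceiling p = 8, quantity supplied = (8 − 5)/1 = 3.
Willingness to pay at q' = 3: 36 − 6·3 = 18.
Δq = 4.4286 − 3 = 1.4286; wedge = 18 − 8 = 10.
Welfare loss = ½ × 1.4286 × 10 = 7.14.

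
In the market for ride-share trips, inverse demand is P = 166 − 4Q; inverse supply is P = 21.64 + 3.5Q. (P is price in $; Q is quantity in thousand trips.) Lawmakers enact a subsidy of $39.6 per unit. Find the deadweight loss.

$104.544 thousand

Competitive equilibrium: 166 − 4Q = 21.64 + 3.5Q → Q* = 19.248, P* = 89.008.
The subsidy lowers effective supply by 39.6: P = 3.5Q − 17.96.
New quantity: 166 − 4Q = 3.5Q − 17.96 → Q' = 24.528.
Overproduction ΔQ = 24.528 − 19.248 = 5.28; wedge = subsidy = 39.6.
Deadweight loss = ½ × 5.28 × 39.6 = $104.544 thousand.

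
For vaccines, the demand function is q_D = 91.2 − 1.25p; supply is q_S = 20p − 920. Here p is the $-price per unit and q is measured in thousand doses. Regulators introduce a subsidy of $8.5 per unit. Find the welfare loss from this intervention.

$42.50 thousand

In inverse form: demand p = 72.96 − 0.8q, supply p = 46 + 0.05q.
Competitive equilibrium: 72.96 − 0.8q = 46 + 0.05q → q* = 31.7176, p* = 47.5859.
The subsidy lowers effective supply by 8.5: p = 37.5 + 0.05q.
New quantity: 72.96 − 0.8q = 37.5 + 0.05q → q' = 41.7176.
Overproduction Δq = 41.7176 − 31.7176 = 10; wedge = subsidy = 8.5.
Welfare loss = ½ × 10 × 8.5 = $42.50 thousand.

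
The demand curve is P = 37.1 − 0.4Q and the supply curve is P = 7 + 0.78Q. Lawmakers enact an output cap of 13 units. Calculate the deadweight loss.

Competitive equilibrium: 37.1 − 0.4Q = 7 + 0.78Q → Q* = 25.5085, P* = 26.8966.
At Q = 13: demand price = 37.1 − 0.4·13 = 31.9; supply price = 7 + 0.78·13 = 17.14.
ΔQ = 25.5085 − 13 = 12.5085; wedge = 31.9 − 17.14 = 14.76.
Deadweight loss = ½ × 12.5085 × 14.76 = 92.31.

92.31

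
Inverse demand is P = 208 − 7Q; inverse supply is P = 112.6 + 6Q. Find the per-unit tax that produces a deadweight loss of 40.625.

32.5

Competitive equilibrium: 208 − 7Q = 112.6 + 6Q → Q* = 7.3385, P* = 156.6308.
A tax t gives ΔQ = t/13 and wedge t, so DWL = t²/26.
t²/26 = 40.625 → t² = 1056.25 → t = 32.5.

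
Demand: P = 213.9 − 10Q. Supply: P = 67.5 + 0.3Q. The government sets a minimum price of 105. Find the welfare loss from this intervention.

56.89

Competitive equilibrium: 213.9 − 10Q = 67.5 + 0.3Q → Q* = 14.2136, P* = 71.7641.
At the floor P = 105, quantity demanded = (213.9 − 105)/10 = 10.89.
Sellers' marginal cost at Q' = 10.89: 67.5 + 0.3·10.89 = 70.767.
ΔQ = 14.2136 − 10.89 = 3.3236; wedge = 105 − 70.767 = 34.233.
The triangle = ½ × 3.3236 × 34.233 = 56.89.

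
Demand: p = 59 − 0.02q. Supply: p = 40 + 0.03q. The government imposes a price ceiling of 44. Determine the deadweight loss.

1521.11

Competitive equilibrium: 59 − 0.02q = 40 + 0.03q → q* = 380, p* = 51.4.
At the ceiling p = 44, quantity supplied = (44 − 40)/0.03 = 133.3333.
Willingness to pay at q' = 133.3333: 59 − 0.02·133.3333 = 56.3333.
Δq = 380 − 133.3333 = 246.6667; wedge = 56.3333 − 44 = 12.3333.
Welfare loss = ½ × 246.6667 × 12.3333 = 1521.11.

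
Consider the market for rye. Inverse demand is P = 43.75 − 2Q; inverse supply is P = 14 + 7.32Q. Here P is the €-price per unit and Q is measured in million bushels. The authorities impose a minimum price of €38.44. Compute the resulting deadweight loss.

€1.34 million

Competitive equilibrium: 43.75 − 2Q = 14 + 7.32Q → Q* = 3.1921, P* = 37.3659.
At the floor P = 38.44, quantity demanded = (43.75 − 38.44)/2 = 2.655.
Sellers' marginal cost at Q' = 2.655: 14 + 7.32·2.655 = 33.4346.
ΔQ = 3.1921 − 2.655 = 0.5371; wedge = 38.44 − 33.4346 = 5.0054.
Welfare loss = ½ × 0.5371 × 5.0054 = €1.34 million.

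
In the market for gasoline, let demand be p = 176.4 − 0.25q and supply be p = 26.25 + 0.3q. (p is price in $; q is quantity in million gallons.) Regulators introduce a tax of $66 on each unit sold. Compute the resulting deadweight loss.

Competitive equilibrium: 176.4 − 0.25q = 26.25 + 0.3q → q* = 273, p* = 108.15.
With the tax, the buyer price exceeds the seller price by 66: (176.4 − 0.25q) − (26.25 + 0.3q) = 66 → q' = 153.
Δq = 273 − 153 = 120; the wedge equals the tax, 66.
Welfare loss = ½ × 120 × 66 = $3960 million.

$3960 million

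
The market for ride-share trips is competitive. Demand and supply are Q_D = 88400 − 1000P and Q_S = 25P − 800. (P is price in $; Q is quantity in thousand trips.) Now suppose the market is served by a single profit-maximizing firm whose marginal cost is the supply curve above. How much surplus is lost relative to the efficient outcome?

$21.99 thousand

In inverse form: demand P = 88.4 − 0.001Q, supply P = 32 + 0.04Q.
Competitive equilibrium: 88.4 − 0.001Q = 32 + 0.04Q → Q* = 1375.6098, P* = 87.0244.
Marginal revenue: MR = 88.4 − 0.002Q. Set MR = MC: 88.4 − 0.002Q = 32 + 0.04Q → Q_m = 1342.8571.
Price P_m = 88.4 − 0.001·1342.8571 = 87.0571; MC(Q_m) = 32 + 0.04·1342.8571 = 85.7143.
Competitive Q* = 1375.6098, so ΔQ = 32.7527; wedge = 87.0571 − 85.7143 = 1.3428.
Deadweight loss = ½ × 32.7527 × 1.3428 = $21.99 thousand.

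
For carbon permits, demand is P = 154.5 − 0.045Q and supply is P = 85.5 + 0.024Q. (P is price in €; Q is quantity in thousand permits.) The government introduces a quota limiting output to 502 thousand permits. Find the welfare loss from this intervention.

Competitive equilibrium: 154.5 − 0.045Q = 85.5 + 0.024Q → Q* = 1000, P* = 109.5.
At Q = 502: demand price = 154.5 − 0.045·502 = 131.91; supply price = 85.5 + 0.024·502 = 97.548.
ΔQ = 1000 − 502 = 498; wedge = 131.91 − 97.548 = 34.362.
Welfare loss = ½ × 498 × 34.362 = €8556.138 thousand.

€8556.138 thousand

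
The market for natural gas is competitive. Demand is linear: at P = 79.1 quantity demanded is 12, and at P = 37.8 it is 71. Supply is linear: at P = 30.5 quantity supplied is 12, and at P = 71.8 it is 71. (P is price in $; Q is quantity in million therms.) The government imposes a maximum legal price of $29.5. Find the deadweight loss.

$914.41 million

Demand slope = (37.8 − 79.1)/(71 − 12) = −0.7, so P = 87.5 − 0.7Q.
Supply slope = (71.8 − 30.5)/(71 − 12) = 0.7, so P = 22.1 + 0.7Q.
Competitive equilibrium: 87.5 − 0.7Q = 22.1 + 0.7Q → Q* = 46.71429, P* = 54.8.
At the ceiling P = 29.5, quantity supplied = (29.5 − 22.1)/0.7 = 10.57143.
Willingness to pay at Q' = 10.57143: 87.5 − 0.7·10.57143 = 80.1.
ΔQ = 46.71429 − 10.57143 = 36.14286; wedge = 80.1 − 29.5 = 50.6.
Welfare loss = ½ × 36.14286 × 50.6 = $914.41 million.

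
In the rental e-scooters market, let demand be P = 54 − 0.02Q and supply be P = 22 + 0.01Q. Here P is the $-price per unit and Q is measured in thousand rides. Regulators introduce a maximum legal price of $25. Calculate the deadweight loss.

$8816.67 thousand

Competitive equilibrium: 54 − 0.02Q = 22 + 0.01Q → Q* = 1066.6667, P* = 32.6667.
At the ceiling P = 25, quantity supplied = (25 − 22)/0.01 = 300.
Willingness to pay at Q' = 300: 54 − 0.02·300 = 48.
ΔQ = 1066.6667 − 300 = 766.6667; wedge = 48 − 25 = 23.
Welfare loss = ½ × 766.6667 × 23 = $8816.67 thousand.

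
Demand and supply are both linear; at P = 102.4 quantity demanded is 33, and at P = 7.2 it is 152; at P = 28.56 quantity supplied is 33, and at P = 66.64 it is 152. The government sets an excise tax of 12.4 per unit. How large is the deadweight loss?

68.64

Demand slope = (7.2 − 102.4)/(152 − 33) = −0.8, so P = 128.8 − 0.8Q.
Supply slope = (66.64 − 28.56)/(152 − 33) = 0.32, so P = 18 + 0.32Q.
Competitive equilibrium: 128.8 − 0.8Q = 18 + 0.32Q → Q* = 98.9286, P* = 49.6571.
With the tax, the buyer price exceeds the seller price by 12.4: (128.8 − 0.8Q) − (18 + 0.32Q) = 12.4 → Q' = 87.8571.
ΔQ = 98.9286 − 87.8571 = 11.0715; the wedge equals the tax, 12.4.
DWL = ½ × 11.0715 × 12.4 = 68.64.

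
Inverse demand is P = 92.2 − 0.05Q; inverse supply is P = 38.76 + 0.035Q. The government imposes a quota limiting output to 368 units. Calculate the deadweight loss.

Competitive equilibrium: 92.2 − 0.05Q = 38.76 + 0.035Q → Q* = 628.7059, P* = 60.7647.
At Q = 368: demand price = 92.2 − 0.05·368 = 73.8; supply price = 38.76 + 0.035·368 = 51.64.
ΔQ = 628.7059 − 368 = 260.7059; wedge = 73.8 − 51.64 = 22.16.
Welfare loss = ½ × 260.7059 × 22.16 = 2888.62.

2888.62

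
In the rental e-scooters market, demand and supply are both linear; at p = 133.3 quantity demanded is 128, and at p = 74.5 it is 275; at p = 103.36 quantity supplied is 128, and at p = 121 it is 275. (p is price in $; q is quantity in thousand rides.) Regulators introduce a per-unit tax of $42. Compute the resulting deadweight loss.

$1696.15 thousand

Demand slope = (74.5 − 133.3)/(275 − 128) = −0.4, so p = 184.5 − 0.4q.
Supply slope = (121 − 103.36)/(275 − 128) = 0.12, so p = 88 + 0.12q.
Competitive equilibrium: 184.5 − 0.4q = 88 + 0.12q → q* = 185.5769, p* = 110.2692.
With the tax, the buyer price exceeds the seller price by 42: (184.5 − 0.4q) − (88 + 0.12q) = 42 → q' = 104.8077.
Δq = 185.5769 − 104.8077 = 80.7692; the wedge equals the tax, 42.
Welfare loss = ½ × 80.7692 × 42 = $1696.15 thousand.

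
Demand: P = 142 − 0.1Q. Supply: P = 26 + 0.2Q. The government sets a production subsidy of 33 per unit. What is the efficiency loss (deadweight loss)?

Competitive equilibrium: 142 − 0.1Q = 26 + 0.2Q → Q* = 386.6667, P* = 103.3333.
The subsidy lowers effective supply by 33: P = 0.2Q − 7.
New quantity: 142 − 0.1Q = 0.2Q − 7 → Q' = 496.6667.
Overproduction ΔQ = 496.6667 − 386.6667 = 110; wedge = subsidy = 33.
The triangle = ½ × 110 × 33 = 1815.

1815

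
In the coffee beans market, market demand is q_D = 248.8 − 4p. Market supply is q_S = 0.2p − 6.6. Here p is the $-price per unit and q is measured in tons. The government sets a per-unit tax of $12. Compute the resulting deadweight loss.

In inverse form: demand p = 62.2 − 0.25q, supply p = 33 + 5q.
Competitive equilibrium: 62.2 − 0.25q = 33 + 5q → q* = 5.5619, p* = 60.8095.
With the tax, the buyer price exceeds the seller price by 12: (62.2 − 0.25q) − (33 + 5q) = 12 → q' = 3.2762.
Δq = 5.5619 − 3.2762 = 2.2857; the wedge equals the tax, 12.
The triangle = ½ × 2.2857 × 12 = $13.71.

$13.71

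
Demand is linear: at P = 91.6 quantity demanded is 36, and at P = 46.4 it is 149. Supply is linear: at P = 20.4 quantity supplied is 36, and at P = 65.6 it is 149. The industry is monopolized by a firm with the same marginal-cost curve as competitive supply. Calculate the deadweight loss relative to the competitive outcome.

694.44

Demand slope = (46.4 − 91.6)/(149 − 36) = −0.4, so P = 106 − 0.4Q.
Supply slope = (65.6 − 20.4)/(149 − 36) = 0.4, so P = 6 + 0.4Q.
Competitive equilibrium: 106 − 0.4Q = 6 + 0.4Q → Q* = 125, P* = 56.
Marginal revenue: MR = 106 − 0.8Q. Set MR = MC: 106 − 0.8Q = 6 + 0.4Q → Q_m = 83.33333.
Price P_m = 106 − 0.4·83.33333 = 72.66667; MC(Q_m) = 6 + 0.4·83.33333 = 39.33333.
Competitive Q* = 125, so ΔQ = 41.66667; wedge = 72.66667 − 39.33333 = 33.33334.
Welfare loss = ½ × 41.66667 × 33.33334 = 694.44.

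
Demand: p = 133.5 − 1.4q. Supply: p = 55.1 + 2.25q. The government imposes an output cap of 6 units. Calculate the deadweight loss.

437.29

Competitive equilibrium: 133.5 − 1.4q = 55.1 + 2.25q → q* = 21.47945, p* = 103.42877.
At q = 6: demand price = 133.5 − 1.4·6 = 125.1; supply price = 55.1 + 2.25·6 = 68.6.
Δq = 21.47945 − 6 = 15.47945; wedge = 125.1 − 68.6 = 56.5.
DWL = ½ × 15.47945 × 56.5 = 437.29.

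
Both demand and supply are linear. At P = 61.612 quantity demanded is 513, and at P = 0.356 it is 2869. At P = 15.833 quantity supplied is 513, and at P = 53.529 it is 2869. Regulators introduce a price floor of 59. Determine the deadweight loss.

20561.92

Demand slope = (0.356 − 61.612)/(2869 − 513) = −0.026, so P = 74.95 − 0.026Q.
Supply slope = (53.529 − 15.833)/(2869 − 513) = 0.016, so P = 7.625 + 0.016Q.
Competitive equilibrium: 74.95 − 0.026Q = 7.625 + 0.016Q → Q* = 1602.9762, P* = 33.2726.
At the floor P = 59, quantity demanded = (74.95 − 59)/0.026 = 613.4615.
Sellers' marginal cost at Q' = 613.4615: 7.625 + 0.016·613.4615 = 17.4404.
ΔQ = 1602.9762 − 613.4615 = 989.5147; wedge = 59 − 17.4404 = 41.5596.
Deadweight loss = ½ × 989.5147 × 41.5596 = 20561.92.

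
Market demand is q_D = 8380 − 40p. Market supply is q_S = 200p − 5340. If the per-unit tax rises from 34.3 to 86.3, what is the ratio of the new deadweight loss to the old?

In inverse form: demand p = 209.5 − 0.025q, supply p = 26.7 + 0.005q.
Competitive equilibrium: 209.5 − 0.025q = 26.7 + 0.005q → q* = 6093.3333, p* = 57.1667.
For a per-unit tax t: Δq = t/0.03, so DWL = ½·t·(t/0.03) = t²/0.06.
At t = 34.3: DWL = 19608.167. At t = 86.3: DWL = 124128.167.
Ratio = (86.3/34.3)² = 6.330.

6.330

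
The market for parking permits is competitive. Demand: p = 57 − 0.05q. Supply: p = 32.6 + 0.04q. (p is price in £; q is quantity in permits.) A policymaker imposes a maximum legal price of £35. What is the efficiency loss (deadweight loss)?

Competitive equilibrium: 57 − 0.05q = 32.6 + 0.04q → q* = 271.1111, p* = 43.4444.
At the ceiling p = 35, quantity supplied = (35 − 32.6)/0.04 = 60.
Willingness to pay at q' = 60: 57 − 0.05·60 = 54.
Δq = 271.1111 − 60 = 211.1111; wedge = 54 − 35 = 19.
DWL = ½ × 211.1111 × 19 = £2005.56.

£2005.56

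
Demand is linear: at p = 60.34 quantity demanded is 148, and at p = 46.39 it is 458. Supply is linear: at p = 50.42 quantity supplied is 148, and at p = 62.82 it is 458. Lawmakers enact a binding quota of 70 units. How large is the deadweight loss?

Demand slope = (46.39 − 60.34)/(458 − 148) = −0.045, so p = 67 − 0.045q.
Supply slope = (62.82 − 50.42)/(458 − 148) = 0.04, so p = 44.5 + 0.04q.
Competitive equilibrium: 67 − 0.045q = 44.5 + 0.04q → q* = 264.7059, p* = 55.0882.
At q = 70: demand price = 67 − 0.045·70 = 63.85; supply price = 44.5 + 0.04·70 = 47.3.
Δq = 264.7059 − 70 = 194.7059; wedge = 63.85 − 47.3 = 16.55.
DWL = ½ × 194.7059 × 16.55 = 1611.19.

1611.19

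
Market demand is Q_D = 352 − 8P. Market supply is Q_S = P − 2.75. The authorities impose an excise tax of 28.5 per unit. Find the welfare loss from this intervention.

361

In inverse form: demand P = 44 − 0.125Q, supply P = 2.75 + Q.
Competitive equilibrium: 44 − 0.125Q = 2.75 + Q → Q* = 36.6667, P* = 39.4167.
With the tax, the buyer price exceeds the seller price by 28.5: (44 − 0.125Q) − (2.75 + Q) = 28.5 → Q' = 11.3333.
ΔQ = 36.6667 − 11.3333 = 25.3334; the wedge equals the tax, 28.5.
DWL = ½ × 25.3334 × 28.5 = 361.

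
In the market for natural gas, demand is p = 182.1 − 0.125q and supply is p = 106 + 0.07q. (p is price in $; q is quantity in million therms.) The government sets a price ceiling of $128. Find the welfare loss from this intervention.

Competitive equilibrium: 182.1 − 0.125q = 106 + 0.07q → q* = 390.2564, p* = 133.3179.
At the ceiling p = 128, quantity supplied = (128 − 106)/0.07 = 314.2857.
Willingness to pay at q' = 314.2857: 182.1 − 0.125·314.2857 = 142.8143.
Δq = 390.2564 − 314.2857 = 75.9707; wedge = 142.8143 − 128 = 14.8143.
The triangle = ½ × 75.9707 × 14.8143 = $562.73 million.

$562.73 million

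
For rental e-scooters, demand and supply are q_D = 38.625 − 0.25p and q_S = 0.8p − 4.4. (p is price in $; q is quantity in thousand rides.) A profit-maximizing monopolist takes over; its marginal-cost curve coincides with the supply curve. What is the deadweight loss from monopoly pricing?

In inverse form: demand p = 154.5 − 4q, supply p = 5.5 + 1.25q.
Competitive equilibrium: 154.5 − 4q = 5.5 + 1.25q → q* = 28.38095, p* = 40.97619.
Marginal revenue: MR = 154.5 − 8q. Set MR = MC: 154.5 − 8q = 5.5 + 1.25q → q_m = 16.10811.
Price p_m = 154.5 − 4·16.10811 = 90.06756; MC(q_m) = 5.5 + 1.25·16.10811 = 25.63514.
Competitive q* = 28.38095, so Δq = 12.27284; wedge = 90.06756 − 25.63514 = 64.43242.
DWL = ½ × 12.27284 × 64.43242 = $395.38 thousand.

$395.38 thousand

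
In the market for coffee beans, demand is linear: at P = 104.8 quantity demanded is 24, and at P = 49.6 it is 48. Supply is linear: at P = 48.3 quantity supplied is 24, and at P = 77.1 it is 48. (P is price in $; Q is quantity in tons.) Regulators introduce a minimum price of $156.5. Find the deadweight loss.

$2610.28

Demand slope = (49.6 − 104.8)/(48 − 24) = −2.3, so P = 160 − 2.3Q.
Supply slope = (77.1 − 48.3)/(48 − 24) = 1.2, so P = 19.5 + 1.2Q.
Competitive equilibrium: 160 − 2.3Q = 19.5 + 1.2Q → Q* = 40.14286, P* = 67.67143.
At the floor P = 156.5, quantity demanded = (160 − 156.5)/2.3 = 1.52174.
Sellers' marginal cost at Q' = 1.52174: 19.5 + 1.2·1.52174 = 21.32609.
ΔQ = 40.14286 − 1.52174 = 38.62112; wedge = 156.5 − 21.32609 = 135.17391.
Deadweight loss = ½ × 38.62112 × 135.17391 = $2610.28.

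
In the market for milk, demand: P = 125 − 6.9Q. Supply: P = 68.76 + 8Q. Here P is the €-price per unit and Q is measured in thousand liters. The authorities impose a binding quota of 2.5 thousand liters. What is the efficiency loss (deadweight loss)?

€12.10 thousand

Competitive equilibrium: 125 − 6.9Q = 68.76 + 8Q → Q* = 3.7745, P* = 98.956.
At Q = 2.5: demand price = 125 − 6.9·2.5 = 107.75; supply price = 68.76 + 8·2.5 = 88.76.
ΔQ = 3.7745 − 2.5 = 1.2745; wedge = 107.75 − 88.76 = 18.99.
The triangle = ½ × 1.2745 × 18.99 = €12.10 thousand.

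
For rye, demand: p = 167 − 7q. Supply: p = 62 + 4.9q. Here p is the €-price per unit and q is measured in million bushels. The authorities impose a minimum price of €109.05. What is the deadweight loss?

Competitive equilibrium: 167 − 7q = 62 + 4.9q → q* = 8.8235, p* = 105.2353.
At the floor p = 109.05, quantity demanded = (167 − 109.05)/7 = 8.2786.
Sellers' marginal cost at q' = 8.2786: 62 + 4.9·8.2786 = 102.5651.
Δq = 8.8235 − 8.2786 = 0.5449; wedge = 109.05 − 102.5651 = 6.4849.
DWL = ½ × 0.5449 × 6.4849 = €1.77 million.

€1.77 million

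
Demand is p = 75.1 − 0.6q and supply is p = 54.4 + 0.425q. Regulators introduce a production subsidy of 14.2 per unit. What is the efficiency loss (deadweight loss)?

98.36

Competitive equilibrium: 75.1 − 0.6q = 54.4 + 0.425q → q* = 20.1951, p* = 62.9829.
The subsidy lowers effective supply by 14.2: p = 40.2 + 0.425q.
New quantity: 75.1 − 0.6q = 40.2 + 0.425q → q' = 34.0488.
Overproduction Δq = 34.0488 − 20.1951 = 13.8537; wedge = subsidy = 14.2.
Deadweight loss = ½ × 13.8537 × 14.2 = 98.36.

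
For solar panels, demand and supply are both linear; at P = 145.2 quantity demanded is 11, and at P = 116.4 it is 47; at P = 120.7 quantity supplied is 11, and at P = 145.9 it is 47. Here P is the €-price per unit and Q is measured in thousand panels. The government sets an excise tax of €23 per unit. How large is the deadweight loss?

€176.33 thousand

Demand slope = (116.4 − 145.2)/(47 − 11) = −0.8, so P = 154 − 0.8Q.
Supply slope = (145.9 − 120.7)/(47 − 11) = 0.7, so P = 113 + 0.7Q.
Competitive equilibrium: 154 − 0.8Q = 113 + 0.7Q → Q* = 27.3333, P* = 132.1333.
With the tax, the buyer price exceeds the seller price by 23: (154 − 0.8Q) − (113 + 0.7Q) = 23 → Q' = 12.
ΔQ = 27.3333 − 12 = 15.3333; the wedge equals the tax, 23.
The triangle = ½ × 15.3333 × 23 = €176.33 thousand.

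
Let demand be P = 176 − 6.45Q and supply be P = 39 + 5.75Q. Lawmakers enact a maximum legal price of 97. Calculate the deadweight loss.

7.96

Competitive equilibrium: 176 − 6.45Q = 39 + 5.75Q → Q* = 11.2295, P* = 103.5697.
At the ceiling P = 97, quantity supplied = (97 − 39)/5.75 = 10.087.
Willingness to pay at Q' = 10.087: 176 − 6.45·10.087 = 110.9389.
ΔQ = 11.2295 − 10.087 = 1.1425; wedge = 110.9389 − 97 = 13.9389.
Deadweight loss = ½ × 1.1425 × 13.9389 = 7.96.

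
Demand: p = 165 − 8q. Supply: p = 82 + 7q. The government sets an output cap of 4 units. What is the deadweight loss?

17.63

Competitive equilibrium: 165 − 8q = 82 + 7q → q* = 5.5333, p* = 120.7333.
At q = 4: demand price = 165 − 8·4 = 133; supply price = 82 + 7·4 = 110.
Δq = 5.5333 − 4 = 1.5333; wedge = 133 − 110 = 23.
The triangle = ½ × 1.5333 × 23 = 17.63.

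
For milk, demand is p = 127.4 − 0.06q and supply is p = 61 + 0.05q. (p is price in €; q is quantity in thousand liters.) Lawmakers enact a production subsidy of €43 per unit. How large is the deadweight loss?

Competitive equilibrium: 127.4 − 0.06q = 61 + 0.05q → q* = 603.6364, p* = 91.1818.
The subsidy lowers effective supply by 43: p = 18 + 0.05q.
New quantity: 127.4 − 0.06q = 18 + 0.05q → q' = 994.5455.
Overproduction Δq = 994.5455 − 603.6364 = 390.9091; wedge = subsidy = 43.
Deadweight loss = ½ × 390.9091 × 43 = €8404.55 thousand.

€8404.55 thousand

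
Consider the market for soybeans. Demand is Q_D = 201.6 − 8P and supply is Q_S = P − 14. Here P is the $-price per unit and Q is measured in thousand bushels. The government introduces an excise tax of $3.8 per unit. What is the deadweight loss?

$6.42 thousand

In inverse form: demand P = 25.2 − 0.125Q, supply P = 14 + Q.
Competitive equilibrium: 25.2 − 0.125Q = 14 + Q → Q* = 9.9556, P* = 23.9556.
With the tax, the buyer price exceeds the seller price by 3.8: (25.2 − 0.125Q) − (14 + Q) = 3.8 → Q' = 6.5778.
ΔQ = 9.9556 − 6.5778 = 3.3778; the wedge equals the tax, 3.8.
DWL = ½ × 3.3778 × 3.8 = $6.42 thousand.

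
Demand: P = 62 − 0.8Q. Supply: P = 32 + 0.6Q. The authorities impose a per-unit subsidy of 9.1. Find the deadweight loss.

29.575

Competitive equilibrium: 62 − 0.8Q = 32 + 0.6Q → Q* = 21.4286, P* = 44.8571.
The subsidy lowers effective supply by 9.1: P = 22.9 + 0.6Q.
New quantity: 62 − 0.8Q = 22.9 + 0.6Q → Q' = 27.9286.
Overproduction ΔQ = 27.9286 − 21.4286 = 6.5; wedge = subsidy = 9.1.
DWL = ½ × 6.5 × 9.1 = 29.575.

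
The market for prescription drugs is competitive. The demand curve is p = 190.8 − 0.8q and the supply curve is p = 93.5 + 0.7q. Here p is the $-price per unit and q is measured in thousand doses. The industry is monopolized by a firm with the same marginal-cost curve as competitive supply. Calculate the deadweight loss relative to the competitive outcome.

$381.79 thousand

Competitive equilibrium: 190.8 − 0.8q = 93.5 + 0.7q → q* = 64.86667, p* = 138.90667.
Marginal revenue: MR = 190.8 − 1.6q. Set MR = MC: 190.8 − 1.6q = 93.5 + 0.7q → q_m = 42.30435.
Price p_m = 190.8 − 0.8·42.30435 = 156.95652; MC(q_m) = 93.5 + 0.7·42.30435 = 123.11305.
Competitive q* = 64.86667, so Δq = 22.56232; wedge = 156.95652 − 123.11305 = 33.84347.
Welfare loss = ½ × 22.56232 × 33.84347 = $381.79 thousand.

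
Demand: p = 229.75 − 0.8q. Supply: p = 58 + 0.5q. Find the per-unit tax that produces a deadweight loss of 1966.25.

71.5

Competitive equilibrium: 229.75 − 0.8q = 58 + 0.5q → q* = 132.1154, p* = 124.0577.
A tax t gives Δq = t/1.3 and wedge t, so DWL = t²/2.6.
t²/2.6 = 1966.25 → t² = 5112.25 → t = 71.5.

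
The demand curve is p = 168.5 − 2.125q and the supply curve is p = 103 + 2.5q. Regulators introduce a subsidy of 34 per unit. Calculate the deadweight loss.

124.97

Competitive equilibrium: 168.5 − 2.125q = 103 + 2.5q → q* = 14.1622, p* = 138.4054.
The subsidy lowers effective supply by 34: p = 69 + 2.5q.
New quantity: 168.5 − 2.125q = 69 + 2.5q → q' = 21.5135.
Overproduction Δq = 21.5135 − 14.1622 = 7.3513; wedge = subsidy = 34.
The triangle = ½ × 7.3513 × 34 = 124.97.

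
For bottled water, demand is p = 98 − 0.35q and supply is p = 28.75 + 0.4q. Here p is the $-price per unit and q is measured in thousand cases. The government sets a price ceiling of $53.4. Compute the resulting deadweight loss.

$353.63 thousand

Competitive equilibrium: 98 − 0.35q = 28.75 + 0.4q → q* = 92.3333, p* = 65.6833.
At the ceiling p = 53.4, quantity supplied = (53.4 − 28.75)/0.4 = 61.625.
Willingness to pay at q' = 61.625: 98 − 0.35·61.625 = 76.4313.
Δq = 92.3333 − 61.625 = 30.7083; wedge = 76.4313 − 53.4 = 23.0313.
The triangle = ½ × 30.7083 × 23.0313 = $353.63 thousand.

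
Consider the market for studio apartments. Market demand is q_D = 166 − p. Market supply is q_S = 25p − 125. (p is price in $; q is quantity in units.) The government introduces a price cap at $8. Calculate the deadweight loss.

In inverse form: demand p = 166 − q, supply p = 5 + 0.04q.
Competitive equilibrium: 166 − q = 5 + 0.04q → q* = 154.8077, p* = 11.1923.
At the ceiling p = 8, quantity supplied = (8 − 5)/0.04 = 75.
Willingness to pay at q' = 75: 166 − 1·75 = 91.
Δq = 154.8077 − 75 = 79.8077; wedge = 91 − 8 = 83.
The triangle = ½ × 79.8077 × 83 = $3312.02.

$3312.02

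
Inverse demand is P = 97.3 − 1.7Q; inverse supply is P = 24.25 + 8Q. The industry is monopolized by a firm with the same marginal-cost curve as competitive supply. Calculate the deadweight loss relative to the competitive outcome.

Competitive equilibrium: 97.3 − 1.7Q = 24.25 + 8Q → Q* = 7.5309, P* = 84.4974.
Marginal revenue: MR = 97.3 − 3.4Q. Set MR = MC: 97.3 − 3.4Q = 24.25 + 8Q → Q_m = 6.4079.
Price P_m = 97.3 − 1.7·6.4079 = 86.4066; MC(Q_m) = 24.25 + 8·6.4079 = 75.5132.
Competitive Q* = 7.5309, so ΔQ = 1.123; wedge = 86.4066 − 75.5132 = 10.8934.
DWL = ½ × 1.123 × 10.8934 = 6.12.

6.12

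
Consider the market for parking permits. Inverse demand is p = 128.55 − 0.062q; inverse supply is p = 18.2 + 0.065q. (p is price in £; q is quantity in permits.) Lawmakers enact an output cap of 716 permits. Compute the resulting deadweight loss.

£1484.48

Competitive equilibrium: 128.55 − 0.062q = 18.2 + 0.065q → q* = 868.8976, p* = 74.6783.
At q = 716: demand price = 128.55 − 0.062·716 = 84.158; supply price = 18.2 + 0.065·716 = 64.74.
Δq = 868.8976 − 716 = 152.8976; wedge = 84.158 − 64.74 = 19.418.
Deadweight loss = ½ × 152.8976 × 19.418 = £1484.48.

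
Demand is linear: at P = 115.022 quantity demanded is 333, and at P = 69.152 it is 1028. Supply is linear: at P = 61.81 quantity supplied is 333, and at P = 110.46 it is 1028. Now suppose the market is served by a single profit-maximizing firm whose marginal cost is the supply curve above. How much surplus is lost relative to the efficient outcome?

Demand slope = (69.152 − 115.022)/(1028 − 333) = −0.066, so P = 137 − 0.066Q.
Supply slope = (110.46 − 61.81)/(1028 − 333) = 0.07, so P = 38.5 + 0.07Q.
Competitive equilibrium: 137 − 0.066Q = 38.5 + 0.07Q → Q* = 724.26471, P* = 89.19853.
Marginal revenue: MR = 137 − 0.132Q. Set MR = MC: 137 − 0.132Q = 38.5 + 0.07Q → Q_m = 487.62376.
Price P_m = 137 − 0.066·487.62376 = 104.81683; MC(Q_m) = 38.5 + 0.07·487.62376 = 72.63366.
Competitive Q* = 724.26471, so ΔQ = 236.64095; wedge = 104.81683 − 72.63366 = 32.18317.
Welfare loss = ½ × 236.64095 × 32.18317 = 3807.93.

3807.93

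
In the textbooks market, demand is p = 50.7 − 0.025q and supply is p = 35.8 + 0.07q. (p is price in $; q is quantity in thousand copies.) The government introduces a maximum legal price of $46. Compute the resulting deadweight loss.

Competitive equilibrium: 50.7 − 0.025q = 35.8 + 0.07q → q* = 156.8421, p* = 46.7789.
At the ceiling p = 46, quantity supplied = (46 − 35.8)/0.07 = 145.7143.
Willingness to pay at q' = 145.7143: 50.7 − 0.025·145.7143 = 47.0571.
Δq = 156.8421 − 145.7143 = 11.1278; wedge = 47.0571 − 46 = 1.0571.
Deadweight loss = ½ × 11.1278 × 1.0571 = $5.88 thousand.

$5.88 thousand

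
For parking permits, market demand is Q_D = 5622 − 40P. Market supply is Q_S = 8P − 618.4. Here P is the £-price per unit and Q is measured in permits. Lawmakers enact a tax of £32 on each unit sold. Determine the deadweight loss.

In inverse form: demand P = 140.55 − 0.025Q, supply P = 77.3 + 0.125Q.
Competitive equilibrium: 140.55 − 0.025Q = 77.3 + 0.125Q → Q* = 421.6667, P* = 130.0083.
With the tax, the buyer price exceeds the seller price by 32: (140.55 − 0.025Q) − (77.3 + 0.125Q) = 32 → Q' = 208.3333.
ΔQ = 421.6667 − 208.3333 = 213.3334; the wedge equals the tax, 32.
The triangle = ½ × 213.3334 × 32 = £3413.33.

£3413.33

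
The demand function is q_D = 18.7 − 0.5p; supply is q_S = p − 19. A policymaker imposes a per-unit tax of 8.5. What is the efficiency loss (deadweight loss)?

In inverse form: demand p = 37.4 − 2q, supply p = 19 + q.
Competitive equilibrium: 37.4 − 2q = 19 + q → q* = 6.1333, p* = 25.1333.
With the tax, the buyer price exceeds the seller price by 8.5: (37.4 − 2q) − (19 + q) = 8.5 → q' = 3.3.
Δq = 6.1333 − 3.3 = 2.8333; the wedge equals the tax, 8.5.
Welfare loss = ½ × 2.8333 × 8.5 = 12.04.

12.04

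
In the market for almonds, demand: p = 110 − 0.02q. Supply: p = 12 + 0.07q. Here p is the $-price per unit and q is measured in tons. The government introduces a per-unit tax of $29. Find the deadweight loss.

Competitive equilibrium: 110 − 0.02q = 12 + 0.07q → q* = 1088.8889, p* = 88.2222.
With the tax, the buyer price exceeds the seller price by 29: (110 − 0.02q) − (12 + 0.07q) = 29 → q' = 766.6667.
Δq = 1088.8889 − 766.6667 = 322.2222; the wedge equals the tax, 29.
Deadweight loss = ½ × 322.2222 × 29 = $4672.22.

$4672.22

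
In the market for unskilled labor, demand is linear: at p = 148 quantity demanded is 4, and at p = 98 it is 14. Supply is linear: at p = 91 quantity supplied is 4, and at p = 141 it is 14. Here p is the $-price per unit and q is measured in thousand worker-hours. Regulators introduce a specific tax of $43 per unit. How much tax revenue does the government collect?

Demand slope = (98 − 148)/(14 − 4) = −5, so p = 168 − 5q.
Supply slope = (141 − 91)/(14 − 4) = 5, so p = 71 + 5q.
Competitive equilibrium: 168 − 5q = 71 + 5q → q* = 9.7, p* = 119.5.
With the tax, the buyer price exceeds the seller price by 43: (168 − 5q) − (71 + 5q) = 43 → q' = 5.4.
Tax revenue = 43 × 5.4 = $232.20 thousand.

$232.20 thousand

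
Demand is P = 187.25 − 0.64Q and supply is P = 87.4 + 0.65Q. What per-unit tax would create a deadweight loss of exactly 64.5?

Competitive equilibrium: 187.25 − 0.64Q = 87.4 + 0.65Q → Q* = 77.4031, P* = 137.712.
A tax t gives ΔQ = t/1.29 and wedge t, so DWL = t²/2.58.
t²/2.58 = 64.5 → t² = 166.41 → t = 12.9.

12.9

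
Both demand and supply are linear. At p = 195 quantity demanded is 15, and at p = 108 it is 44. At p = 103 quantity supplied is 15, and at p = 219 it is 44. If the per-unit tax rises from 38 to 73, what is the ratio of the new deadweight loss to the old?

3.690

Demand slope = (108 − 195)/(44 − 15) = −3, so p = 240 − 3q.
Supply slope = (219 − 103)/(44 − 15) = 4, so p = 43 + 4q.
Competitive equilibrium: 240 − 3q = 43 + 4q → q* = 28.1429, p* = 155.5714.
For a per-unit tax t: Δq = t/7, so DWL = ½·t·(t/7) = t²/14.
At t = 38: DWL = 103.143. At t = 73: DWL = 380.643.
Ratio = (73/38)² = 3.690.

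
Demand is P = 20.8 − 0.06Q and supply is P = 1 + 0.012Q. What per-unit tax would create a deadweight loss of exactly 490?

Competitive equilibrium: 20.8 − 0.06Q = 1 + 0.012Q → Q* = 275, P* = 4.3.
A tax t gives ΔQ = t/0.072 and wedge t, so DWL = t²/0.144.
t²/0.144 = 490 → t² = 70.56 → t = 8.4.

8.4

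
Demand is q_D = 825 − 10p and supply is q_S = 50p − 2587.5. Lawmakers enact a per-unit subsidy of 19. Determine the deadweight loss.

1504.17

In inverse form: demand p = 82.5 − 0.1q, supply p = 51.75 + 0.02q.
Competitive equilibrium: 82.5 − 0.1q = 51.75 + 0.02q → q* = 256.25, p* = 56.875.
The subsidy lowers effective supply by 19: p = 32.75 + 0.02q.
New quantity: 82.5 − 0.1q = 32.75 + 0.02q → q' = 414.5833.
Overproduction Δq = 414.5833 − 256.25 = 158.3333; wedge = subsidy = 19.
DWL = ½ × 158.3333 × 19 = 1504.17.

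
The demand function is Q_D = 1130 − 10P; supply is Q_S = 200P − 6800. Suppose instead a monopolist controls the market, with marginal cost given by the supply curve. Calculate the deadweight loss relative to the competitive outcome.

7071.75

In inverse form: demand P = 113 − 0.1Q, supply P = 34 + 0.005Q.
Competitive equilibrium: 113 − 0.1Q = 34 + 0.005Q → Q* = 752.380952, P* = 37.761905.
Marginal revenue: MR = 113 − 0.2Q. Set MR = MC: 113 − 0.2Q = 34 + 0.005Q → Q_m = 385.365854.
Price P_m = 113 − 0.1·385.365854 = 74.463415; MC(Q_m) = 34 + 0.005·385.365854 = 35.926829.
Competitive Q* = 752.380952, so ΔQ = 367.015098; wedge = 74.463415 − 35.926829 = 38.536586.
Welfare loss = ½ × 367.015098 × 38.536586 = 7071.75.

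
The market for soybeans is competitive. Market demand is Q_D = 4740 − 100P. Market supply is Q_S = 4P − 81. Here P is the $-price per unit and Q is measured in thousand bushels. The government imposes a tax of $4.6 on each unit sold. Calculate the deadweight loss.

In inverse form: demand P = 47.4 − 0.01Q, supply P = 20.25 + 0.25Q.
Competitive equilibrium: 47.4 − 0.01Q = 20.25 + 0.25Q → Q* = 104.4231, P* = 46.3558.
With the tax, the buyer price exceeds the seller price by 4.6: (47.4 − 0.01Q) − (20.25 + 0.25Q) = 4.6 → Q' = 86.7308.
ΔQ = 104.4231 − 86.7308 = 17.6923; the wedge equals the tax, 4.6.
The triangle = ½ × 17.6923 × 4.6 = $40.69 thousand.

$40.69 thousand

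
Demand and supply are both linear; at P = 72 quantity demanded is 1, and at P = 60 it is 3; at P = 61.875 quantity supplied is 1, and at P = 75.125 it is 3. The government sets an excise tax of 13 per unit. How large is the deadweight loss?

Demand slope = (60 − 72)/(3 − 1) = −6, so P = 78 − 6Q.
Supply slope = (75.125 − 61.875)/(3 − 1) = 6.625, so P = 55.25 + 6.625Q.
Competitive equilibrium: 78 − 6Q = 55.25 + 6.625Q → Q* = 1.802, P* = 67.1881.
With the tax, the buyer price exceeds the seller price by 13: (78 − 6Q) − (55.25 + 6.625Q) = 13 → Q' = 0.7723.
ΔQ = 1.802 − 0.7723 = 1.0297; the wedge equals the tax, 13.
The triangle = ½ × 1.0297 × 13 = 6.69.

6.69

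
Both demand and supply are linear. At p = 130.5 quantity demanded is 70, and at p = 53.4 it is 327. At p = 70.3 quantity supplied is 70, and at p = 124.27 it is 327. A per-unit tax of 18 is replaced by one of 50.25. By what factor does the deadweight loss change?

Demand slope = (53.4 − 130.5)/(327 − 70) = −0.3, so p = 151.5 − 0.3q.
Supply slope = (124.27 − 70.3)/(327 − 70) = 0.21, so p = 55.6 + 0.21q.
Competitive equilibrium: 151.5 − 0.3q = 55.6 + 0.21q → q* = 188.0392, p* = 95.0882.
For a per-unit tax t: Δq = t/0.51, so DWL = ½·t·(t/0.51) = t²/1.02.
At t = 18: DWL = 317.647. At t = 50.25: DWL = 2475.551.
Ratio = (50.25/18)² = 7.793.

7.793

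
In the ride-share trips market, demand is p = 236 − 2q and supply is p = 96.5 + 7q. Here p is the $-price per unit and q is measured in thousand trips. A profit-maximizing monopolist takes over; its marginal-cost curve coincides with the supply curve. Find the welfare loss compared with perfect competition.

Competitive equilibrium: 236 − 2q = 96.5 + 7q → q* = 15.5, p* = 205.
Marginal revenue: MR = 236 − 4q. Set MR = MC: 236 − 4q = 96.5 + 7q → q_m = 12.6818.
Price p_m = 236 − 2·12.6818 = 210.6364; MC(q_m) = 96.5 + 7·12.6818 = 185.2726.
Competitive q* = 15.5, so Δq = 2.8182; wedge = 210.6364 − 185.2726 = 25.3638.
DWL = ½ × 2.8182 × 25.3638 = $35.74 thousand.

$35.74 thousand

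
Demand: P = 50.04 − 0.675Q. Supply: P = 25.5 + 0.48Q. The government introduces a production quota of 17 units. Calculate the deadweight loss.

Competitive equilibrium: 50.04 − 0.675Q = 25.5 + 0.48Q → Q* = 21.2468, P* = 35.6984.
At Q = 17: demand price = 50.04 − 0.675·17 = 38.565; supply price = 25.5 + 0.48·17 = 33.66.
ΔQ = 21.2468 − 17 = 4.2468; wedge = 38.565 − 33.66 = 4.905.
Welfare loss = ½ × 4.2468 × 4.905 = 10.42.

10.42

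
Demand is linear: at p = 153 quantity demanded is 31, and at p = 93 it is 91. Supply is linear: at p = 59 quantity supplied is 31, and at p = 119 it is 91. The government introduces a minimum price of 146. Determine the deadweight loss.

Demand slope = (93 − 153)/(91 − 31) = −1, so p = 184 − q.
Supply slope = (119 − 59)/(91 − 31) = 1, so p = 28 + q.
Competitive equilibrium: 184 − q = 28 + q → q* = 78, p* = 106.
At the floor p = 146, quantity demanded = (184 − 146)/1 = 38.
Sellers' marginal cost at q' = 38: 28 + 1·38 = 66.
Δq = 78 − 38 = 40; wedge = 146 − 66 = 80.
The triangle = ½ × 40 × 80 = 1600.

1600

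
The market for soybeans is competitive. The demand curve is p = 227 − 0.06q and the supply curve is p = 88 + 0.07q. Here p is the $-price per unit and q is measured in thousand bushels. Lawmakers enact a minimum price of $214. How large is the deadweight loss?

Competitive equilibrium: 227 − 0.06q = 88 + 0.07q → q* = 1069.23077, p* = 162.84615.
At the floor p = 214, quantity demanded = (227 − 214)/0.06 = 216.66667.
Sellers' marginal cost at q' = 216.66667: 88 + 0.07·216.66667 = 103.16667.
Δq = 1069.23077 − 216.66667 = 852.5641; wedge = 214 − 103.16667 = 110.83333.
Welfare loss = ½ × 852.5641 × 110.83333 = $47246.26 thousand.

$47246.26 thousand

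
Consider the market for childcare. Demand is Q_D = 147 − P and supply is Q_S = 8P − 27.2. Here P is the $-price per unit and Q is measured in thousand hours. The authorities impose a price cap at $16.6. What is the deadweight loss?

$273.35 thousand

In inverse form: demand P = 147 − Q, supply P = 3.4 + 0.125Q.
Competitive equilibrium: 147 − Q = 3.4 + 0.125Q → Q* = 127.6444, P* = 19.3556.
At the ceiling P = 16.6, quantity supplied = (16.6 − 3.4)/0.125 = 105.6.
Willingness to pay at Q' = 105.6: 147 − 1·105.6 = 41.4.
ΔQ = 127.6444 − 105.6 = 22.0444; wedge = 41.4 − 16.6 = 24.8.
Deadweight loss = ½ × 22.0444 × 24.8 = $273.35 thousand.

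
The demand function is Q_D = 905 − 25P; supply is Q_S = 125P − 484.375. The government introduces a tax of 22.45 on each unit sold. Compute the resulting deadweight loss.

5250.03

In inverse form: demand P = 36.2 − 0.04Q, supply P = 3.875 + 0.008Q.
Competitive equilibrium: 36.2 − 0.04Q = 3.875 + 0.008Q → Q* = 673.4375, P* = 9.2625.
With the tax, the buyer price exceeds the seller price by 22.45: (36.2 − 0.04Q) − (3.875 + 0.008Q) = 22.45 → Q' = 205.7292.
ΔQ = 673.4375 − 205.7292 = 467.7083; the wedge equals the tax, 22.45.
The triangle = ½ × 467.7083 × 22.45 = 5250.03.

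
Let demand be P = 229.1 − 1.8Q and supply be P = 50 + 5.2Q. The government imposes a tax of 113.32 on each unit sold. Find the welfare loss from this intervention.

Competitive equilibrium: 229.1 − 1.8Q = 50 + 5.2Q → Q* = 25.58571, P* = 183.04571.
With the tax, the buyer price exceeds the seller price by 113.32: (229.1 − 1.8Q) − (50 + 5.2Q) = 113.32 → Q' = 9.39714.
ΔQ = 25.58571 − 9.39714 = 16.18857; the wedge equals the tax, 113.32.
Deadweight loss = ½ × 16.18857 × 113.32 = 917.24.

917.24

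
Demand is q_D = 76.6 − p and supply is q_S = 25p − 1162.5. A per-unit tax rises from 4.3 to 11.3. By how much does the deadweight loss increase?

52.50

In inverse form: demand p = 76.6 − q, supply p = 46.5 + 0.04q.
Competitive equilibrium: 76.6 − q = 46.5 + 0.04q → q* = 28.9423, p* = 47.6577.
For a per-unit tax t: Δq = t/1.04, so DWL = ½·t·(t/1.04) = t²/2.08.
At t = 4.3: DWL = 8.889. At t = 11.3: DWL = 61.389.
Increase = 61.389 − 8.889 = 52.50.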